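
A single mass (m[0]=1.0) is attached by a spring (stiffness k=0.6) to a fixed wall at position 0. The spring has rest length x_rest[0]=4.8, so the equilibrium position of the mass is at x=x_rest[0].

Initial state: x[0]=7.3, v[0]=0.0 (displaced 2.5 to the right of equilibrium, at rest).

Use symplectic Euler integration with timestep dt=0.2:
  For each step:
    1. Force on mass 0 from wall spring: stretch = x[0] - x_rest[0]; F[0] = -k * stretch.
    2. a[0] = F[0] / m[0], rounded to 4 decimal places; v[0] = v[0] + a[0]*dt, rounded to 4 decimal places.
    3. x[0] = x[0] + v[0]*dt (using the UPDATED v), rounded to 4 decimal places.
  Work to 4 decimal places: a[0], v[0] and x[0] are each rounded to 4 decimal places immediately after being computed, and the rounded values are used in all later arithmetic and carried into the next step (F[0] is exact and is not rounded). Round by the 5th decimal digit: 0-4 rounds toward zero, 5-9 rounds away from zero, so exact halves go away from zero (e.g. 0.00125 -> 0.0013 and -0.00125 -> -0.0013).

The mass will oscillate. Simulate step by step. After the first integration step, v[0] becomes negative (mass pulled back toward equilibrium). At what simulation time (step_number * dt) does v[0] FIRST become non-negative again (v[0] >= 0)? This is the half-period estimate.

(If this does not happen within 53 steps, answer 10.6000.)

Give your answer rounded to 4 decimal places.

Step 0: x=[7.3000] v=[0.0000]
Step 1: x=[7.2400] v=[-0.3000]
Step 2: x=[7.1214] v=[-0.5928]
Step 3: x=[6.9471] v=[-0.8714]
Step 4: x=[6.7213] v=[-1.1291]
Step 5: x=[6.4494] v=[-1.3597]
Step 6: x=[6.1379] v=[-1.5576]
Step 7: x=[5.7943] v=[-1.7181]
Step 8: x=[5.4268] v=[-1.8374]
Step 9: x=[5.0443] v=[-1.9126]
Step 10: x=[4.6559] v=[-1.9419]
Step 11: x=[4.2710] v=[-1.9246]
Step 12: x=[3.8988] v=[-1.8611]
Step 13: x=[3.5482] v=[-1.7530]
Step 14: x=[3.2276] v=[-1.6028]
Step 15: x=[2.9448] v=[-1.4141]
Step 16: x=[2.7065] v=[-1.1915]
Step 17: x=[2.5184] v=[-0.9403]
Step 18: x=[2.3851] v=[-0.6665]
Step 19: x=[2.3098] v=[-0.3767]
Step 20: x=[2.2942] v=[-0.0779]
Step 21: x=[2.3388] v=[0.2228]
First v>=0 after going negative at step 21, time=4.2000

Answer: 4.2000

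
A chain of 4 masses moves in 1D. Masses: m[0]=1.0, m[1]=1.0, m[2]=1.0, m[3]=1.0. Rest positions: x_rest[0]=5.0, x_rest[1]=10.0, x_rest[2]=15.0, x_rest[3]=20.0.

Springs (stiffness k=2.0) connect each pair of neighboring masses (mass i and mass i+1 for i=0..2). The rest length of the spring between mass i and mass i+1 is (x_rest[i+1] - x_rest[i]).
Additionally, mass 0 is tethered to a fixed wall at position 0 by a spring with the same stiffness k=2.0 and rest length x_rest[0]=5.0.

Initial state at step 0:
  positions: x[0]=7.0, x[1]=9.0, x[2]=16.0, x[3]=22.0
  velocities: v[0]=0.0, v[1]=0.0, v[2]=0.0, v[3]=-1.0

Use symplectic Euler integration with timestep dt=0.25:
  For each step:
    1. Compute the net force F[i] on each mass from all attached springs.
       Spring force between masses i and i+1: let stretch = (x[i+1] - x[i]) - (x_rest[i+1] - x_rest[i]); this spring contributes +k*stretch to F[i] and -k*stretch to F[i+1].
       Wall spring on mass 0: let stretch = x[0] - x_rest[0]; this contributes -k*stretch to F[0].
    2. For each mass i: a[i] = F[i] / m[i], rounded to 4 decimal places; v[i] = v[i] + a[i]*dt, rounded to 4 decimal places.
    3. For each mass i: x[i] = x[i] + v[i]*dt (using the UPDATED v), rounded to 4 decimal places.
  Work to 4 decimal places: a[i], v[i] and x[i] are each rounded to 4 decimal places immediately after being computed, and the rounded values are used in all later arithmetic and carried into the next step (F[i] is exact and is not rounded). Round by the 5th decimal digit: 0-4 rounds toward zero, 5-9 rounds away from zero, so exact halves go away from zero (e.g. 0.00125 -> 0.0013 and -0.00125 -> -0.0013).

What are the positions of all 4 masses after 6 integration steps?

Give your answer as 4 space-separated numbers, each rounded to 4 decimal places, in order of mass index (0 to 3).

Step 0: x=[7.0000 9.0000 16.0000 22.0000] v=[0.0000 0.0000 0.0000 -1.0000]
Step 1: x=[6.3750 9.6250 15.8750 21.6250] v=[-2.5000 2.5000 -0.5000 -1.5000]
Step 2: x=[5.3594 10.6250 15.6875 21.1563] v=[-4.0625 4.0000 -0.7500 -1.8750]
Step 3: x=[4.3321 11.5996 15.5508 20.6290] v=[-4.1094 3.8985 -0.5469 -2.1094]
Step 4: x=[3.6717 12.1597 15.5550 20.0919] v=[-2.6417 2.2404 0.0166 -2.1485]
Step 5: x=[3.6133 12.0832 15.7019 19.6127] v=[-0.2336 -0.3060 0.5874 -1.9170]
Step 6: x=[4.1620 11.4003 15.8853 19.2696] v=[2.1947 -2.7316 0.7335 -1.3724]

Answer: 4.1620 11.4003 15.8853 19.2696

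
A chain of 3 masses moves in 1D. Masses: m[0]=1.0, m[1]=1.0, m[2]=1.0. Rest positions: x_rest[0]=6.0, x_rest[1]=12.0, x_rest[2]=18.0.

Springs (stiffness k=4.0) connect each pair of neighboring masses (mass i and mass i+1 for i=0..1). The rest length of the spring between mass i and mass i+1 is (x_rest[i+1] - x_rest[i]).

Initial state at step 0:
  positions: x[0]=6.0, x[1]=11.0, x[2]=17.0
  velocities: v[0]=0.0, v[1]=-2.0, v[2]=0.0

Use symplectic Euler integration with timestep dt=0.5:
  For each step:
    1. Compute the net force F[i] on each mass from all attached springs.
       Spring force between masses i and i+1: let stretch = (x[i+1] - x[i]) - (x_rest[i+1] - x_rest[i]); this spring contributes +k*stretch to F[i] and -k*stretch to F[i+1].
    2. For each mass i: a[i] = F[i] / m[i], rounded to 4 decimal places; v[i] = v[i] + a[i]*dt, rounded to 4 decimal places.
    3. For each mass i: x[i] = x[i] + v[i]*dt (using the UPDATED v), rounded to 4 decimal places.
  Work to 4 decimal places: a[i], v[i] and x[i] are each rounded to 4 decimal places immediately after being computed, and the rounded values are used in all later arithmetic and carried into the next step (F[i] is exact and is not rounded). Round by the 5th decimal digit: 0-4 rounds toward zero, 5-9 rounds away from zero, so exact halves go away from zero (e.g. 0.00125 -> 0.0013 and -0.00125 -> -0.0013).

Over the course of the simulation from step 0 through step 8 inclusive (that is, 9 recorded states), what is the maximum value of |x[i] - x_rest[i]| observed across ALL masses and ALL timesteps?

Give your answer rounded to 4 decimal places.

Answer: 4.0000

Derivation:
Step 0: x=[6.0000 11.0000 17.0000] v=[0.0000 -2.0000 0.0000]
Step 1: x=[5.0000 11.0000 17.0000] v=[-2.0000 0.0000 0.0000]
Step 2: x=[4.0000 11.0000 17.0000] v=[-2.0000 0.0000 0.0000]
Step 3: x=[4.0000 10.0000 17.0000] v=[0.0000 -2.0000 0.0000]
Step 4: x=[4.0000 10.0000 16.0000] v=[0.0000 0.0000 -2.0000]
Step 5: x=[4.0000 10.0000 15.0000] v=[0.0000 0.0000 -2.0000]
Step 6: x=[4.0000 9.0000 15.0000] v=[0.0000 -2.0000 0.0000]
Step 7: x=[3.0000 9.0000 15.0000] v=[-2.0000 0.0000 0.0000]
Step 8: x=[2.0000 9.0000 15.0000] v=[-2.0000 0.0000 0.0000]
Max displacement = 4.0000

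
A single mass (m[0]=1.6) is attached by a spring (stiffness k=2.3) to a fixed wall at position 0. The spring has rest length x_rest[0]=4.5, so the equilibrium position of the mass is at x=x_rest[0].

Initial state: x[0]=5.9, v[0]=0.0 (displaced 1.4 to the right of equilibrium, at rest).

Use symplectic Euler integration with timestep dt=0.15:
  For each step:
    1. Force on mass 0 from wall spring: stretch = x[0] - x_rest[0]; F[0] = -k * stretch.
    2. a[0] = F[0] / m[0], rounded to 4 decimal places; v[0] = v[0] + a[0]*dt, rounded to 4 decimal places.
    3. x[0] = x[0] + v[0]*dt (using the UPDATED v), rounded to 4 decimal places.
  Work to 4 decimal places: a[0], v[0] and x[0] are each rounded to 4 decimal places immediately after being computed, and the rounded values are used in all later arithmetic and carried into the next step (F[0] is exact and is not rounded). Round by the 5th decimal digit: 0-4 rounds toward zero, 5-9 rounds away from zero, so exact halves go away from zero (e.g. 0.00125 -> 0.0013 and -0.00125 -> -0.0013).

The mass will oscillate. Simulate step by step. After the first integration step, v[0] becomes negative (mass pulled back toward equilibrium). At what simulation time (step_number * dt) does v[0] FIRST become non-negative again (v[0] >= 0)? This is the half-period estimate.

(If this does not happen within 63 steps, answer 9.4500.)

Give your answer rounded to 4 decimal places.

Step 0: x=[5.9000] v=[0.0000]
Step 1: x=[5.8547] v=[-0.3019]
Step 2: x=[5.7656] v=[-0.5940]
Step 3: x=[5.6356] v=[-0.8669]
Step 4: x=[5.4688] v=[-1.1118]
Step 5: x=[5.2707] v=[-1.3207]
Step 6: x=[5.0477] v=[-1.4869]
Step 7: x=[4.8070] v=[-1.6050]
Step 8: x=[4.5563] v=[-1.6712]
Step 9: x=[4.3038] v=[-1.6833]
Step 10: x=[4.0577] v=[-1.6410]
Step 11: x=[3.8259] v=[-1.5456]
Step 12: x=[3.6159] v=[-1.4003]
Step 13: x=[3.4344] v=[-1.2097]
Step 14: x=[3.2874] v=[-0.9799]
Step 15: x=[3.1796] v=[-0.7184]
Step 16: x=[3.1145] v=[-0.4337]
Step 17: x=[3.0943] v=[-0.1349]
Step 18: x=[3.1195] v=[0.1682]
First v>=0 after going negative at step 18, time=2.7000

Answer: 2.7000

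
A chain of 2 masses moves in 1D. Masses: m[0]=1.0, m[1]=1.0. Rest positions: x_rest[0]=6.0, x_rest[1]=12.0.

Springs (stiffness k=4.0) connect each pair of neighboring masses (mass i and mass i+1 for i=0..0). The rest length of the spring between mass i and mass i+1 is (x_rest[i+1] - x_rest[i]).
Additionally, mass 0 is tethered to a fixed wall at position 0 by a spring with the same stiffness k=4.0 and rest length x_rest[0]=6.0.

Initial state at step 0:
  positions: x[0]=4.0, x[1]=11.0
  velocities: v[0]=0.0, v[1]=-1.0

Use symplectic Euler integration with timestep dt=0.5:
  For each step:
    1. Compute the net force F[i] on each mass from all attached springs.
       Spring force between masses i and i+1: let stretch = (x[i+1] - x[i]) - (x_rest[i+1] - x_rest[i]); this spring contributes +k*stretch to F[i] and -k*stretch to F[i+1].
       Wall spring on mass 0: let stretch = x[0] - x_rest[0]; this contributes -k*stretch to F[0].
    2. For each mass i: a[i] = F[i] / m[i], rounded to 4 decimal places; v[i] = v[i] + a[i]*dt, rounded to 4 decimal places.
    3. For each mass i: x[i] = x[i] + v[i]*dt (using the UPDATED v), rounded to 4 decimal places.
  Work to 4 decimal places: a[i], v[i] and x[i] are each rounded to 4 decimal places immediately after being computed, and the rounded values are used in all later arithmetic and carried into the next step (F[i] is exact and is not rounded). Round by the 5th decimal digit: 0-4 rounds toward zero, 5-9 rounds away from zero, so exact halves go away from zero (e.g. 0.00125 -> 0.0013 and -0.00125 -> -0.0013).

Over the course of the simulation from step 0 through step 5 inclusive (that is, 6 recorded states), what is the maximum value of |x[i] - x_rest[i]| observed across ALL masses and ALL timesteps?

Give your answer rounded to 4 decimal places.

Step 0: x=[4.0000 11.0000] v=[0.0000 -1.0000]
Step 1: x=[7.0000 9.5000] v=[6.0000 -3.0000]
Step 2: x=[5.5000 11.5000] v=[-3.0000 4.0000]
Step 3: x=[4.5000 13.5000] v=[-2.0000 4.0000]
Step 4: x=[8.0000 12.5000] v=[7.0000 -2.0000]
Step 5: x=[8.0000 13.0000] v=[0.0000 1.0000]
Max displacement = 2.5000

Answer: 2.5000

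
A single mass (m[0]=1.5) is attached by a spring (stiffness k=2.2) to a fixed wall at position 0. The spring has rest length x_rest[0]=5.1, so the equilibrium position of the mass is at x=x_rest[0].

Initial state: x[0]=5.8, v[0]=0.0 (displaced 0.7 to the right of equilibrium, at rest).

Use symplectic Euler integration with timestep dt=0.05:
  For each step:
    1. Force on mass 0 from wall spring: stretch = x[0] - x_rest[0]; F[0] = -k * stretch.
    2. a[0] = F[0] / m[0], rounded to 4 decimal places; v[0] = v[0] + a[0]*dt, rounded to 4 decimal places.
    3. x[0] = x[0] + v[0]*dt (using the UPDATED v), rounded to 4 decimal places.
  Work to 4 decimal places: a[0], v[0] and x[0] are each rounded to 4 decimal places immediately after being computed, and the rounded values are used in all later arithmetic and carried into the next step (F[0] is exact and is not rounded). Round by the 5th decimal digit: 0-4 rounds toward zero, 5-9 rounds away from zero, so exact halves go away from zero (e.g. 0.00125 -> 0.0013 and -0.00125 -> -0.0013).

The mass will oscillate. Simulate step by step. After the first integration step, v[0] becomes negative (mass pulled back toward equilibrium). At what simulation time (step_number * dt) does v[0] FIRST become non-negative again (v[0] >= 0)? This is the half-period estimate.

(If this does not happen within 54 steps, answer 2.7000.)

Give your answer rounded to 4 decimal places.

Answer: 2.6000

Derivation:
Step 0: x=[5.8000] v=[0.0000]
Step 1: x=[5.7974] v=[-0.0513]
Step 2: x=[5.7923] v=[-0.1024]
Step 3: x=[5.7846] v=[-0.1532]
Step 4: x=[5.7744] v=[-0.2034]
Step 5: x=[5.7618] v=[-0.2529]
Step 6: x=[5.7467] v=[-0.3014]
Step 7: x=[5.7293] v=[-0.3488]
Step 8: x=[5.7096] v=[-0.3950]
Step 9: x=[5.6876] v=[-0.4397]
Step 10: x=[5.6635] v=[-0.4828]
Step 11: x=[5.6373] v=[-0.5241]
Step 12: x=[5.6091] v=[-0.5635]
Step 13: x=[5.5791] v=[-0.6008]
Step 14: x=[5.5473] v=[-0.6359]
Step 15: x=[5.5139] v=[-0.6687]
Step 16: x=[5.4789] v=[-0.6991]
Step 17: x=[5.4426] v=[-0.7269]
Step 18: x=[5.4050] v=[-0.7520]
Step 19: x=[5.3663] v=[-0.7744]
Step 20: x=[5.3266] v=[-0.7939]
Step 21: x=[5.2861] v=[-0.8105]
Step 22: x=[5.2449] v=[-0.8241]
Step 23: x=[5.2032] v=[-0.8347]
Step 24: x=[5.1611] v=[-0.8423]
Step 25: x=[5.1188] v=[-0.8468]
Step 26: x=[5.0764] v=[-0.8482]
Step 27: x=[5.0341] v=[-0.8465]
Step 28: x=[4.9920] v=[-0.8417]
Step 29: x=[4.9503] v=[-0.8338]
Step 30: x=[4.9092] v=[-0.8228]
Step 31: x=[4.8688] v=[-0.8088]
Step 32: x=[4.8292] v=[-0.7918]
Step 33: x=[4.7906] v=[-0.7719]
Step 34: x=[4.7531] v=[-0.7492]
Step 35: x=[4.7169] v=[-0.7238]
Step 36: x=[4.6821] v=[-0.6957]
Step 37: x=[4.6488] v=[-0.6651]
Step 38: x=[4.6172] v=[-0.6320]
Step 39: x=[4.5874] v=[-0.5966]
Step 40: x=[4.5595] v=[-0.5590]
Step 41: x=[4.5335] v=[-0.5194]
Step 42: x=[4.5096] v=[-0.4779]
Step 43: x=[4.4879] v=[-0.4346]
Step 44: x=[4.4684] v=[-0.3897]
Step 45: x=[4.4512] v=[-0.3434]
Step 46: x=[4.4364] v=[-0.2958]
Step 47: x=[4.4240] v=[-0.2471]
Step 48: x=[4.4141] v=[-0.1975]
Step 49: x=[4.4067] v=[-0.1472]
Step 50: x=[4.4019] v=[-0.0964]
Step 51: x=[4.3996] v=[-0.0452]
Step 52: x=[4.3999] v=[0.0062]
First v>=0 after going negative at step 52, time=2.6000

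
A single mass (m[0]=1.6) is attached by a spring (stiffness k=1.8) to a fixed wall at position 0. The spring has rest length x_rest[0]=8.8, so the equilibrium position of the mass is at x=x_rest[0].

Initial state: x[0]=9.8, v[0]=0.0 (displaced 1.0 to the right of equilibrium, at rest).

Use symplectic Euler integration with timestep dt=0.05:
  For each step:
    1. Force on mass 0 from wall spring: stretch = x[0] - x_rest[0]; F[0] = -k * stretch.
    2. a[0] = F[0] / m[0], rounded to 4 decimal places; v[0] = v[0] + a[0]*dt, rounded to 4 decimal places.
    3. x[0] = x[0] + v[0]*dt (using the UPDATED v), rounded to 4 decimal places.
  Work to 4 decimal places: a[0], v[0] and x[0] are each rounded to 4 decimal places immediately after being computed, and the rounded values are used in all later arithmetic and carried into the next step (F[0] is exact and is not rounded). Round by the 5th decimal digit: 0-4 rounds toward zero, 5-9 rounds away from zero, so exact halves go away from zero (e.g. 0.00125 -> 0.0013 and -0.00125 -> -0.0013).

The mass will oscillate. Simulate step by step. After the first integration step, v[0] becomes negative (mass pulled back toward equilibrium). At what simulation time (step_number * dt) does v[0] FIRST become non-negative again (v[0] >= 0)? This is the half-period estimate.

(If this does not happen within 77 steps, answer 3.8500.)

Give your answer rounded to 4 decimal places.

Step 0: x=[9.8000] v=[0.0000]
Step 1: x=[9.7972] v=[-0.0563]
Step 2: x=[9.7916] v=[-0.1124]
Step 3: x=[9.7832] v=[-0.1682]
Step 4: x=[9.7720] v=[-0.2235]
Step 5: x=[9.7581] v=[-0.2782]
Step 6: x=[9.7415] v=[-0.3321]
Step 7: x=[9.7222] v=[-0.3851]
Step 8: x=[9.7004] v=[-0.4370]
Step 9: x=[9.6760] v=[-0.4877]
Step 10: x=[9.6492] v=[-0.5370]
Step 11: x=[9.6200] v=[-0.5848]
Step 12: x=[9.5885] v=[-0.6309]
Step 13: x=[9.5547] v=[-0.6753]
Step 14: x=[9.5188] v=[-0.7178]
Step 15: x=[9.4809] v=[-0.7582]
Step 16: x=[9.4411] v=[-0.7965]
Step 17: x=[9.3995] v=[-0.8326]
Step 18: x=[9.3562] v=[-0.8663]
Step 19: x=[9.3113] v=[-0.8976]
Step 20: x=[9.2650] v=[-0.9264]
Step 21: x=[9.2174] v=[-0.9526]
Step 22: x=[9.1686] v=[-0.9761]
Step 23: x=[9.1188] v=[-0.9968]
Step 24: x=[9.0681] v=[-1.0147]
Step 25: x=[9.0166] v=[-1.0298]
Step 26: x=[8.9645] v=[-1.0420]
Step 27: x=[8.9119] v=[-1.0513]
Step 28: x=[8.8590] v=[-1.0576]
Step 29: x=[8.8060] v=[-1.0609]
Step 30: x=[8.7529] v=[-1.0612]
Step 31: x=[8.7000] v=[-1.0586]
Step 32: x=[8.6474] v=[-1.0530]
Step 33: x=[8.5952] v=[-1.0444]
Step 34: x=[8.5436] v=[-1.0329]
Step 35: x=[8.4927] v=[-1.0185]
Step 36: x=[8.4426] v=[-1.0012]
Step 37: x=[8.3935] v=[-0.9811]
Step 38: x=[8.3456] v=[-0.9582]
Step 39: x=[8.2990] v=[-0.9326]
Step 40: x=[8.2538] v=[-0.9044]
Step 41: x=[8.2101] v=[-0.8737]
Step 42: x=[8.1681] v=[-0.8405]
Step 43: x=[8.1279] v=[-0.8050]
Step 44: x=[8.0895] v=[-0.7672]
Step 45: x=[8.0531] v=[-0.7272]
Step 46: x=[8.0188] v=[-0.6852]
Step 47: x=[7.9867] v=[-0.6413]
Step 48: x=[7.9569] v=[-0.5956]
Step 49: x=[7.9295] v=[-0.5482]
Step 50: x=[7.9045] v=[-0.4992]
Step 51: x=[7.8821] v=[-0.4488]
Step 52: x=[7.8622] v=[-0.3972]
Step 53: x=[7.8450] v=[-0.3445]
Step 54: x=[7.8305] v=[-0.2908]
Step 55: x=[7.8187] v=[-0.2363]
Step 56: x=[7.8096] v=[-0.1811]
Step 57: x=[7.8033] v=[-0.1254]
Step 58: x=[7.7998] v=[-0.0693]
Step 59: x=[7.7992] v=[-0.0130]
Step 60: x=[7.8014] v=[0.0433]
First v>=0 after going negative at step 60, time=3.0000

Answer: 3.0000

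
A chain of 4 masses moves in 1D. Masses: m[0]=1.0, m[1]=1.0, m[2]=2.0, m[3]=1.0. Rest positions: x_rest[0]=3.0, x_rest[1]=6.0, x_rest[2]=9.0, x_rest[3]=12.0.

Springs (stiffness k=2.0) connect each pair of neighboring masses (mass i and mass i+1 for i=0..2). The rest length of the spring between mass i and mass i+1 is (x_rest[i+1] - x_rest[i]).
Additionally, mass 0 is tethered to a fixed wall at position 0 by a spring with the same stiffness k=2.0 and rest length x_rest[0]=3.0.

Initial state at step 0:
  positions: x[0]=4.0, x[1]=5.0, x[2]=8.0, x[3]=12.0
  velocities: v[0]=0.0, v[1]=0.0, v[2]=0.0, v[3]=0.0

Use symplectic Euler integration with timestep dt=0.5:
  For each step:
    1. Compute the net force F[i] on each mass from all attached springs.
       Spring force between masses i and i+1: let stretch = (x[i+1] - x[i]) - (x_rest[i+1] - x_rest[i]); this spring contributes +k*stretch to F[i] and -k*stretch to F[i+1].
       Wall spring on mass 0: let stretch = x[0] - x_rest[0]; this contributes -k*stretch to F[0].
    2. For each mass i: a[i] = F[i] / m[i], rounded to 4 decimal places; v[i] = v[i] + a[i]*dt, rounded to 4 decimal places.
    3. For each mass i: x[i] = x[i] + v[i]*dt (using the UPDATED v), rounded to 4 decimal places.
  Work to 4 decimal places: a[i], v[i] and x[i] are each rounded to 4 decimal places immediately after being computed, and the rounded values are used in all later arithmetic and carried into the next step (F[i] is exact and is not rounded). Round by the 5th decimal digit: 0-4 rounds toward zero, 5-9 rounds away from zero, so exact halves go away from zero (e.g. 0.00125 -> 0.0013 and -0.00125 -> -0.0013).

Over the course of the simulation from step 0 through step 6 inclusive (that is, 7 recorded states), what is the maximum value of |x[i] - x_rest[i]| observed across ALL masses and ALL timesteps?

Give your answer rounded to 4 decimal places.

Step 0: x=[4.0000 5.0000 8.0000 12.0000] v=[0.0000 0.0000 0.0000 0.0000]
Step 1: x=[2.5000 6.0000 8.2500 11.5000] v=[-3.0000 2.0000 0.5000 -1.0000]
Step 2: x=[1.5000 6.3750 8.7500 10.8750] v=[-2.0000 0.7500 1.0000 -1.2500]
Step 3: x=[2.1875 5.5000 9.1875 10.6875] v=[1.3750 -1.7500 0.8750 -0.3750]
Step 4: x=[3.4375 4.8125 9.0781 11.2500] v=[2.5000 -1.3750 -0.2188 1.1250]
Step 5: x=[3.6563 5.5703 8.4453 12.2266] v=[0.4375 1.5156 -1.2657 1.9531]
Step 6: x=[3.0039 6.8086 8.0390 12.8125] v=[-1.3048 2.4766 -0.8126 1.1718]
Max displacement = 1.5000

Answer: 1.5000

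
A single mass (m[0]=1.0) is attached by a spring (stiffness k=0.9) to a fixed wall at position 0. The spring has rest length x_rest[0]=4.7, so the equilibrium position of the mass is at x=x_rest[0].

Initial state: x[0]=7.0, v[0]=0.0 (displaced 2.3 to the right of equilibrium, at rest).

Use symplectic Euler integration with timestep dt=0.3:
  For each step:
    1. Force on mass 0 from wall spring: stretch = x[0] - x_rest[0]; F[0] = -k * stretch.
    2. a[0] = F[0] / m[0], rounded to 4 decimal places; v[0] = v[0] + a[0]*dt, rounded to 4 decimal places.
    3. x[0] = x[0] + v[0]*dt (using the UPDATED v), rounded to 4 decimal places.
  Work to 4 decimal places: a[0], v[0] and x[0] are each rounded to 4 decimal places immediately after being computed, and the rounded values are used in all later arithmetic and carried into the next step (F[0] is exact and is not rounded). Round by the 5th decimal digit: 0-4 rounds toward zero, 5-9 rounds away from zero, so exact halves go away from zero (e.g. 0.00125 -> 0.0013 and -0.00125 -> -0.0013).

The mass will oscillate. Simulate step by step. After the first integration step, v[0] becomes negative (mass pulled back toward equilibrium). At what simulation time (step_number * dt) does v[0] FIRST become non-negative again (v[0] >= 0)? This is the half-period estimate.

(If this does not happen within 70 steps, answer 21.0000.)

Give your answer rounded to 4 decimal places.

Answer: 3.6000

Derivation:
Step 0: x=[7.0000] v=[0.0000]
Step 1: x=[6.8137] v=[-0.6210]
Step 2: x=[6.4562] v=[-1.1917]
Step 3: x=[5.9564] v=[-1.6659]
Step 4: x=[5.3549] v=[-2.0051]
Step 5: x=[4.7003] v=[-2.1819]
Step 6: x=[4.0457] v=[-2.1820]
Step 7: x=[3.4441] v=[-2.0053]
Step 8: x=[2.9442] v=[-1.6662]
Step 9: x=[2.5866] v=[-1.1921]
Step 10: x=[2.4002] v=[-0.6215]
Step 11: x=[2.4000] v=[-0.0006]
Step 12: x=[2.5861] v=[0.6204]
First v>=0 after going negative at step 12, time=3.6000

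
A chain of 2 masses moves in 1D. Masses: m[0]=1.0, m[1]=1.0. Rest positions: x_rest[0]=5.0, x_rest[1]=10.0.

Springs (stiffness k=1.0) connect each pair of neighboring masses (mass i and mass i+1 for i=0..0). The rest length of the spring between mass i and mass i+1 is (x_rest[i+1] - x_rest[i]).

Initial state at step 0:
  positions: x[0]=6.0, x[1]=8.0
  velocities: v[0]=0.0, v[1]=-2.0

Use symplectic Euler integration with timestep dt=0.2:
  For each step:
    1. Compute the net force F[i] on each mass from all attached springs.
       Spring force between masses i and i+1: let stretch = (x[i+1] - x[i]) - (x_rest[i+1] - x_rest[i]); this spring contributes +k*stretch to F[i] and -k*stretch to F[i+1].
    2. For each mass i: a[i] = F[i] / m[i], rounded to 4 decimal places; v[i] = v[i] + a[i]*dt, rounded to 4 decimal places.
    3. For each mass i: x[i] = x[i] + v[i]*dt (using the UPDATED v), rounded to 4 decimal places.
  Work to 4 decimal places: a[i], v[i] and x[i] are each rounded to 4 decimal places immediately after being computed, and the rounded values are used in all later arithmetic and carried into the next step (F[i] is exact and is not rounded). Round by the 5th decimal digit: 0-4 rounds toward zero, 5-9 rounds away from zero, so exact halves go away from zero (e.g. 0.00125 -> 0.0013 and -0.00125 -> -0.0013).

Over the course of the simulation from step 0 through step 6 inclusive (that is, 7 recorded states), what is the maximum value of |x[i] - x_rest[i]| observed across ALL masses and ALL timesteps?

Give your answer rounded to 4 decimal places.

Step 0: x=[6.0000 8.0000] v=[0.0000 -2.0000]
Step 1: x=[5.8800 7.7200] v=[-0.6000 -1.4000]
Step 2: x=[5.6336 7.5664] v=[-1.2320 -0.7680]
Step 3: x=[5.2645 7.5355] v=[-1.8454 -0.1546]
Step 4: x=[4.7863 7.6137] v=[-2.3912 0.3912]
Step 5: x=[4.2212 7.7788] v=[-2.8257 0.8257]
Step 6: x=[3.5984 8.0016] v=[-3.1142 1.1142]
Max displacement = 2.4645

Answer: 2.4645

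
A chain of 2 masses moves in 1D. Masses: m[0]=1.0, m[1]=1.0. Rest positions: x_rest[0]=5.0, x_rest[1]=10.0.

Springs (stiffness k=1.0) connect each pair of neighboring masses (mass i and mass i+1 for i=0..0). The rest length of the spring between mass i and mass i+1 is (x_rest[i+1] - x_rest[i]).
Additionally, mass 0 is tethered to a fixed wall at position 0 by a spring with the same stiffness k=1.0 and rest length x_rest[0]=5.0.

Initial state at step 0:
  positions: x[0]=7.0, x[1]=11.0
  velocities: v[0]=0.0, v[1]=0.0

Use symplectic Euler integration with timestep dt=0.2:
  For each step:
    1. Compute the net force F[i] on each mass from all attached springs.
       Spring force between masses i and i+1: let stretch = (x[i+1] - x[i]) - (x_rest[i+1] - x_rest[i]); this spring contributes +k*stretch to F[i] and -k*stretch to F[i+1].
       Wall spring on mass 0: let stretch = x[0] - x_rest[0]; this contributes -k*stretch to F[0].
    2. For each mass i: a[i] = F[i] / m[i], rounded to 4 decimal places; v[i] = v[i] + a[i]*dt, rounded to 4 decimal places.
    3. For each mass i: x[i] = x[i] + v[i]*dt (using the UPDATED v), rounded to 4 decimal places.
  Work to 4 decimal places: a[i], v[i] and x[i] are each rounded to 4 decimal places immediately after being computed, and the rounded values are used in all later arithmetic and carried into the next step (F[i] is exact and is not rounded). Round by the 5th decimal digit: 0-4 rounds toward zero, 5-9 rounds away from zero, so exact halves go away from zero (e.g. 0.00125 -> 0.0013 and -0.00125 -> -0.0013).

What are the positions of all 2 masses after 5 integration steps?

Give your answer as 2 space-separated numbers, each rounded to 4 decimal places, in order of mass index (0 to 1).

Answer: 5.5608 11.3950

Derivation:
Step 0: x=[7.0000 11.0000] v=[0.0000 0.0000]
Step 1: x=[6.8800 11.0400] v=[-0.6000 0.2000]
Step 2: x=[6.6512 11.1136] v=[-1.1440 0.3680]
Step 3: x=[6.3348 11.2087] v=[-1.5818 0.4755]
Step 4: x=[5.9600 11.3088] v=[-1.8740 0.5007]
Step 5: x=[5.5608 11.3950] v=[-1.9962 0.4309]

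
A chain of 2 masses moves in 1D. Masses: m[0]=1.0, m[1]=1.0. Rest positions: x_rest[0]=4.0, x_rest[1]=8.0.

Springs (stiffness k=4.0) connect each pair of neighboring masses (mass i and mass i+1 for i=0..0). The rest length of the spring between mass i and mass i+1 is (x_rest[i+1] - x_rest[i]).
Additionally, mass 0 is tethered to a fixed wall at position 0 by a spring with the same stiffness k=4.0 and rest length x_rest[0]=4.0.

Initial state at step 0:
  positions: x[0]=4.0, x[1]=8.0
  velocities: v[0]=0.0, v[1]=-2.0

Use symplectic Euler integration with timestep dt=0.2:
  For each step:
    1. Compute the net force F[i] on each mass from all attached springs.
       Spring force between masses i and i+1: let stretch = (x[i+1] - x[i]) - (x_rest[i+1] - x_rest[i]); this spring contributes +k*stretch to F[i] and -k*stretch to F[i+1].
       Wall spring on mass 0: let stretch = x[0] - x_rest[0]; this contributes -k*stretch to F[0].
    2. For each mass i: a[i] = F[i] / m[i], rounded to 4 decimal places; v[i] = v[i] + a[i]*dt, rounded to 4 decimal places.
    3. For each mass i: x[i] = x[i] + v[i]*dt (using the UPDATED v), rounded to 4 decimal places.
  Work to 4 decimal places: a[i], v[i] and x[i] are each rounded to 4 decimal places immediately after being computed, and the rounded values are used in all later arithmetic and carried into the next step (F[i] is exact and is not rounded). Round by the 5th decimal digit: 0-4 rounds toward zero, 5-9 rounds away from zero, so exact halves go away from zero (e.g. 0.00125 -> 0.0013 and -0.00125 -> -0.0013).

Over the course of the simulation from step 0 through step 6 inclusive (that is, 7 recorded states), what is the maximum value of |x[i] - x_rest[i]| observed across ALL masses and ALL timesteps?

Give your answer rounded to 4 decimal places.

Answer: 1.0880

Derivation:
Step 0: x=[4.0000 8.0000] v=[0.0000 -2.0000]
Step 1: x=[4.0000 7.6000] v=[0.0000 -2.0000]
Step 2: x=[3.9360 7.2640] v=[-0.3200 -1.6800]
Step 3: x=[3.7747 7.0355] v=[-0.8064 -1.1424]
Step 4: x=[3.5312 6.9253] v=[-1.2175 -0.5510]
Step 5: x=[3.2658 6.9120] v=[-1.3272 -0.0663]
Step 6: x=[3.0612 6.9553] v=[-1.0229 0.2167]
Max displacement = 1.0880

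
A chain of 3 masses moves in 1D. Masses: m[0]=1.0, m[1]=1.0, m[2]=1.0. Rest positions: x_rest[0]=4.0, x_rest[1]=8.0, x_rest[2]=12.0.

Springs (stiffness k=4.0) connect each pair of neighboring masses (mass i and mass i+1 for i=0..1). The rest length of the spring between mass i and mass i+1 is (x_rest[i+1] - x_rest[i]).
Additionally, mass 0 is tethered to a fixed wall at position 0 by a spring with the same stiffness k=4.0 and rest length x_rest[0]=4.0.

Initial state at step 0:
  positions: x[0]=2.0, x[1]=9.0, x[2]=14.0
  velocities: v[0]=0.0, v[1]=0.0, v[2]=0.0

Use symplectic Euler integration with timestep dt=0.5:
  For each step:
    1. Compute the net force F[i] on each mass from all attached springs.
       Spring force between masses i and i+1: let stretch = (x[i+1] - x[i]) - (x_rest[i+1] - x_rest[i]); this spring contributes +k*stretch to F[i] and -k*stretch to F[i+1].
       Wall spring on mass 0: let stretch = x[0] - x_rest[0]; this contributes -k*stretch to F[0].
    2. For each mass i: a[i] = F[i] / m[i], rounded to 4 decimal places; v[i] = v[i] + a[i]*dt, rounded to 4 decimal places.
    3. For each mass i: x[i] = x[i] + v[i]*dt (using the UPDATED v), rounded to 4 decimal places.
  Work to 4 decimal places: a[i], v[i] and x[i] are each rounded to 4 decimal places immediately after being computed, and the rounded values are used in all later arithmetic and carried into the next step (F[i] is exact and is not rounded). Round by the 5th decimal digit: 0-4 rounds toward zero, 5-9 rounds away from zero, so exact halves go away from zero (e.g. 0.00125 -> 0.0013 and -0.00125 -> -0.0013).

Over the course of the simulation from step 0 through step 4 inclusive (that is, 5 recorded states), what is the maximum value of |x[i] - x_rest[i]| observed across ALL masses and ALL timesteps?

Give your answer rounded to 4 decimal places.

Answer: 3.0000

Derivation:
Step 0: x=[2.0000 9.0000 14.0000] v=[0.0000 0.0000 0.0000]
Step 1: x=[7.0000 7.0000 13.0000] v=[10.0000 -4.0000 -2.0000]
Step 2: x=[5.0000 11.0000 10.0000] v=[-4.0000 8.0000 -6.0000]
Step 3: x=[4.0000 8.0000 12.0000] v=[-2.0000 -6.0000 4.0000]
Step 4: x=[3.0000 5.0000 14.0000] v=[-2.0000 -6.0000 4.0000]
Max displacement = 3.0000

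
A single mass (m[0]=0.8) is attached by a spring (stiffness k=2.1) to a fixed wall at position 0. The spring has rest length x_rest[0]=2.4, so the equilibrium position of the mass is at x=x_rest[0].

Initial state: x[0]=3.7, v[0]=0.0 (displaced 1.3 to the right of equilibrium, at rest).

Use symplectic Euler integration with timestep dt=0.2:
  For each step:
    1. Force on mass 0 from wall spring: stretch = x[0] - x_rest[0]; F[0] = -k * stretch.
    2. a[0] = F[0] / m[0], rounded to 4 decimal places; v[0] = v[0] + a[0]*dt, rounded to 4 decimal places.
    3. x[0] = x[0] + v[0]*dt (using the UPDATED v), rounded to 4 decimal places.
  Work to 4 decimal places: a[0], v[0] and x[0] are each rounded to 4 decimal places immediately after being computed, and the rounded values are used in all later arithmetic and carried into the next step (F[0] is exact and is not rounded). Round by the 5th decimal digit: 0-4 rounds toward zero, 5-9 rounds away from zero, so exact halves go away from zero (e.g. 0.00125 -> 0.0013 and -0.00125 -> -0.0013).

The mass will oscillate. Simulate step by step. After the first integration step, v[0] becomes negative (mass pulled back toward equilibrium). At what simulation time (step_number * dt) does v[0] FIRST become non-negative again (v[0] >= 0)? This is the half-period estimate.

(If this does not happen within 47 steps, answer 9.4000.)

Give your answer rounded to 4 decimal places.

Step 0: x=[3.7000] v=[0.0000]
Step 1: x=[3.5635] v=[-0.6825]
Step 2: x=[3.3048] v=[-1.2933]
Step 3: x=[2.9511] v=[-1.7683]
Step 4: x=[2.5396] v=[-2.0576]
Step 5: x=[2.1134] v=[-2.1309]
Step 6: x=[1.7173] v=[-1.9804]
Step 7: x=[1.3929] v=[-1.6220]
Step 8: x=[1.1742] v=[-1.0933]
Step 9: x=[1.0842] v=[-0.4498]
Step 10: x=[1.1324] v=[0.2410]
First v>=0 after going negative at step 10, time=2.0000

Answer: 2.0000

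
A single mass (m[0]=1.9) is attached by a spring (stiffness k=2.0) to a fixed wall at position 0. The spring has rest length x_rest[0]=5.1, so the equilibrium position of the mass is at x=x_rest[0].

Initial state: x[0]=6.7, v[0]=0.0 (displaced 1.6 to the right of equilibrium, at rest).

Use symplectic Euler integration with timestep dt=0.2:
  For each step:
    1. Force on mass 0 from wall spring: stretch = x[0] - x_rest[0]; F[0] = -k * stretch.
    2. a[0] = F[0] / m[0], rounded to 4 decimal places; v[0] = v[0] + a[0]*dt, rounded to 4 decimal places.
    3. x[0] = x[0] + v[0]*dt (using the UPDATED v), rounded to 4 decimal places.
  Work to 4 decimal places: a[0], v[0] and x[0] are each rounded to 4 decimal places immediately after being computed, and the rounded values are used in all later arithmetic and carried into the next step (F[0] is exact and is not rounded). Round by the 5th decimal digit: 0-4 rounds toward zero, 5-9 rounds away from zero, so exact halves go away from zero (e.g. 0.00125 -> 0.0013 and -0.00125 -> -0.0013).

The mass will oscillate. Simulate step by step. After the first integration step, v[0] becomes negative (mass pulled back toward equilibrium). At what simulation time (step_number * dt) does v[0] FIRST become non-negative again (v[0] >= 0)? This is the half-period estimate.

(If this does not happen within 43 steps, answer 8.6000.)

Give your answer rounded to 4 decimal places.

Step 0: x=[6.7000] v=[0.0000]
Step 1: x=[6.6326] v=[-0.3368]
Step 2: x=[6.5007] v=[-0.6595]
Step 3: x=[6.3098] v=[-0.9544]
Step 4: x=[6.0680] v=[-1.2091]
Step 5: x=[5.7854] v=[-1.4129]
Step 6: x=[5.4740] v=[-1.5572]
Step 7: x=[5.1468] v=[-1.6359]
Step 8: x=[4.8176] v=[-1.6458]
Step 9: x=[4.5003] v=[-1.5863]
Step 10: x=[4.2083] v=[-1.4600]
Step 11: x=[3.9538] v=[-1.2723]
Step 12: x=[3.7476] v=[-1.0310]
Step 13: x=[3.5983] v=[-0.7463]
Step 14: x=[3.5123] v=[-0.4302]
Step 15: x=[3.4931] v=[-0.0959]
Step 16: x=[3.5416] v=[0.2424]
First v>=0 after going negative at step 16, time=3.2000

Answer: 3.2000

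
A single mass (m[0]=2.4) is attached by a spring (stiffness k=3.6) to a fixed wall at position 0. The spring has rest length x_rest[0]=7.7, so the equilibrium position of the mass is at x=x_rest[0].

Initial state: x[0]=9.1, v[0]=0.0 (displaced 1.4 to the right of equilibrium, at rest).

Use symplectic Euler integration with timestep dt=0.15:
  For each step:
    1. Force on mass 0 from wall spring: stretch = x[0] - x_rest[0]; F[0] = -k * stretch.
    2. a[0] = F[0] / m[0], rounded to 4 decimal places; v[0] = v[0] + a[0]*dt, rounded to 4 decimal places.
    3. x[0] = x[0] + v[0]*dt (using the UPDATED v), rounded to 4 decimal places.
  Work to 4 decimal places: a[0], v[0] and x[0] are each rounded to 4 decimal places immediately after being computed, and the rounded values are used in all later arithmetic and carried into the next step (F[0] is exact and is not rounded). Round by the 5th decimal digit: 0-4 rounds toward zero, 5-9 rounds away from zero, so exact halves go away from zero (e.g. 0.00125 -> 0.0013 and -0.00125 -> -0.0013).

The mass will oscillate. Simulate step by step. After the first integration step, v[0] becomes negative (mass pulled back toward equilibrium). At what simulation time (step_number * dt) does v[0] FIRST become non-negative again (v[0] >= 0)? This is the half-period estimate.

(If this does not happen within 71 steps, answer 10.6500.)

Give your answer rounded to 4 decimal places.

Step 0: x=[9.1000] v=[0.0000]
Step 1: x=[9.0528] v=[-0.3150]
Step 2: x=[8.9599] v=[-0.6194]
Step 3: x=[8.8245] v=[-0.9029]
Step 4: x=[8.6511] v=[-1.1559]
Step 5: x=[8.4456] v=[-1.3699]
Step 6: x=[8.2149] v=[-1.5377]
Step 7: x=[7.9669] v=[-1.6536]
Step 8: x=[7.7098] v=[-1.7137]
Step 9: x=[7.4524] v=[-1.7159]
Step 10: x=[7.2034] v=[-1.6602]
Step 11: x=[6.9711] v=[-1.5485]
Step 12: x=[6.7634] v=[-1.3845]
Step 13: x=[6.5873] v=[-1.1738]
Step 14: x=[6.4488] v=[-0.9234]
Step 15: x=[6.3525] v=[-0.6419]
Step 16: x=[6.3017] v=[-0.3387]
Step 17: x=[6.2981] v=[-0.0241]
Step 18: x=[6.3418] v=[0.2913]
First v>=0 after going negative at step 18, time=2.7000

Answer: 2.7000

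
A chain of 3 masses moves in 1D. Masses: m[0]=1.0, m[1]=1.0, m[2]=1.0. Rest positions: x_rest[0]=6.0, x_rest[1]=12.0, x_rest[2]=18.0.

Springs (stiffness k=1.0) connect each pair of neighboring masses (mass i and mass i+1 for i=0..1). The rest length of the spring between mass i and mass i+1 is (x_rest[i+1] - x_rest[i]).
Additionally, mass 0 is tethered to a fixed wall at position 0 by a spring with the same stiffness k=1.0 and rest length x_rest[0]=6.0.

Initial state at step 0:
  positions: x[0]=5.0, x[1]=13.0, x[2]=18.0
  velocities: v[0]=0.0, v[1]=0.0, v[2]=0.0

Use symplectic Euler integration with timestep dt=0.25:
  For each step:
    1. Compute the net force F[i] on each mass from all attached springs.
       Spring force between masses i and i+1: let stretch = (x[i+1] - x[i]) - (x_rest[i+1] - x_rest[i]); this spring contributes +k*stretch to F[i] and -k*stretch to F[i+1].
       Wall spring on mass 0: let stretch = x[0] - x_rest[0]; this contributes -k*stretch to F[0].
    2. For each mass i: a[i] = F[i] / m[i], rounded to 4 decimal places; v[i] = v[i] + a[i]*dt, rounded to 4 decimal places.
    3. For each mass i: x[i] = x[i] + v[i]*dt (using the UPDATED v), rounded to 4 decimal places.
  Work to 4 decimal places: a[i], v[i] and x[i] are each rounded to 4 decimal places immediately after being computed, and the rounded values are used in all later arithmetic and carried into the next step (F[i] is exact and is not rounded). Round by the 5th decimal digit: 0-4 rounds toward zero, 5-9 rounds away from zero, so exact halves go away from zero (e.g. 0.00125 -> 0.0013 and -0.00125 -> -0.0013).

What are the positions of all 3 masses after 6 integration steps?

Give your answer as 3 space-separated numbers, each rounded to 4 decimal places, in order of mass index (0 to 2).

Step 0: x=[5.0000 13.0000 18.0000] v=[0.0000 0.0000 0.0000]
Step 1: x=[5.1875 12.8125 18.0625] v=[0.7500 -0.7500 0.2500]
Step 2: x=[5.5274 12.4766 18.1719] v=[1.3594 -1.3438 0.4375]
Step 3: x=[5.9561 12.0623 18.3003] v=[1.7149 -1.6573 0.5137]
Step 4: x=[6.3942 11.6562 18.4139] v=[1.7524 -1.6244 0.4542]
Step 5: x=[6.7616 11.3436 18.4801] v=[1.4694 -1.2505 0.2648]
Step 6: x=[6.9927 11.1906 18.4753] v=[0.9245 -0.6119 -0.0193]

Answer: 6.9927 11.1906 18.4753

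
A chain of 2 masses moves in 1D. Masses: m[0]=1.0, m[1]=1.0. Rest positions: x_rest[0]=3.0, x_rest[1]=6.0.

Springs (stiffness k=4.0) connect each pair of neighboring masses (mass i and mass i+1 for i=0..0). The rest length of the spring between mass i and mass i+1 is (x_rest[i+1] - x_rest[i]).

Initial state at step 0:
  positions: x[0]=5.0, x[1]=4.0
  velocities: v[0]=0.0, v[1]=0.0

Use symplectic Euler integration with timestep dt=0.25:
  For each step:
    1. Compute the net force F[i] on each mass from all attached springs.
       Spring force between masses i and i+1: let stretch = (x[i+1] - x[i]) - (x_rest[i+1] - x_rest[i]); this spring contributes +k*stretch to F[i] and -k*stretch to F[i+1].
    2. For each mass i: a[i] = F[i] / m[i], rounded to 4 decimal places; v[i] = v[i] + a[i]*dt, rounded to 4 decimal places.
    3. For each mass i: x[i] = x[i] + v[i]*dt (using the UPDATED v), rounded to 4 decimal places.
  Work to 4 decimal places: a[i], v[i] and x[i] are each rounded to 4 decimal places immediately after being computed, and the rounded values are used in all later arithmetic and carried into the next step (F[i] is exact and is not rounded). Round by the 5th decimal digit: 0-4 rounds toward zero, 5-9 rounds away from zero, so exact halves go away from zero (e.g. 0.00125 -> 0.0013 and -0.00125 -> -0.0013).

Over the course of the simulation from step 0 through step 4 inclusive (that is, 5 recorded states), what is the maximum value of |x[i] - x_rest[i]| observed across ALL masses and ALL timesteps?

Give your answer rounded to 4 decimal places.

Answer: 2.1250

Derivation:
Step 0: x=[5.0000 4.0000] v=[0.0000 0.0000]
Step 1: x=[4.0000 5.0000] v=[-4.0000 4.0000]
Step 2: x=[2.5000 6.5000] v=[-6.0000 6.0000]
Step 3: x=[1.2500 7.7500] v=[-5.0000 5.0000]
Step 4: x=[0.8750 8.1250] v=[-1.5000 1.5000]
Max displacement = 2.1250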